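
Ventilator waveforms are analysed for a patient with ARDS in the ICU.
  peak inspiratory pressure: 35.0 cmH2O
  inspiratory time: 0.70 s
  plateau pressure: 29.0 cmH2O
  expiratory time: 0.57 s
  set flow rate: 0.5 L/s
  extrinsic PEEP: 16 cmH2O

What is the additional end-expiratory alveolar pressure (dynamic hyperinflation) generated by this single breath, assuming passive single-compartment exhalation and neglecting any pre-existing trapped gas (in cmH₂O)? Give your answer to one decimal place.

Vt = flow × Ti = 0.5 L/s × 0.70 s × 1000 mL/L = 350.0 mL.
R = (PIP − Pplat)/V̇ = (35.0 − 29.0) / 0.5 = 6.0/0.5 = 12.0 cmH2O·s/L.
C = Vt/(Pplat − PEEP) = 350.0 / (29.0 − 16) = 350.0/13.0 = 26.923 mL/cmH2O.
τ = R × C = 12.0 × 0.02692 L/cmH2O = 0.323 s.
Fraction remaining = e^(−Te/τ) = e^(−0.57/0.323) = 0.1712; trapped volume = 350.0 × 0.1712 = 59.92 mL.
Additional alveolar pressure from trapping ≈ V_trapped / C = 59.92 / 26.923 = 2.226 cmH2O.

2.2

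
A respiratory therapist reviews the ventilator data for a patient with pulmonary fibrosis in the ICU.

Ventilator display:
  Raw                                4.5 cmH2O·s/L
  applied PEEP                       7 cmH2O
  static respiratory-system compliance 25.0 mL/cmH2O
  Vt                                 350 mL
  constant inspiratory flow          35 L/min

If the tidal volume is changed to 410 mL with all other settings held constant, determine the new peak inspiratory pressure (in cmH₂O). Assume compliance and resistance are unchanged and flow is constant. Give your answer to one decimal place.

26.0

Flow: 35 L/min ÷ 60 = 0.5833 L/s.
PIP = Vt/C + R·V̇ + PEEP (constant-flow equation of motion).
Only the elastic term changes: ΔPIP = ΔVt / C = (410 − 350) / 25.0 = 2.4 cmH2O.
Original PIP = 350/25.0 + 4.5×0.5833 + 7 = 23.625 cmH2O; new PIP = 23.625 + (2.4) = 26.025 cmH2O.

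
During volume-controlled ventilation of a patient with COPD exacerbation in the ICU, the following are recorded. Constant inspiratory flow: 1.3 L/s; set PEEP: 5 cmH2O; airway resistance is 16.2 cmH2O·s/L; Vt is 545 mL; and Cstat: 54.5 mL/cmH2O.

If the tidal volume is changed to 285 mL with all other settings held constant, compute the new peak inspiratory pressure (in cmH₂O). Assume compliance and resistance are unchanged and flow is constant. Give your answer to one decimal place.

31.3

PIP = Vt/C + R·V̇ + PEEP (constant-flow equation of motion).
Only the elastic term changes: ΔPIP = ΔVt / C = (285 − 545) / 54.5 = -4.771 cmH2O.
Original PIP = 545/54.5 + 16.2×1.3 + 5 = 36.06 cmH2O; new PIP = 36.06 + (-4.771) = 31.289 cmH2O.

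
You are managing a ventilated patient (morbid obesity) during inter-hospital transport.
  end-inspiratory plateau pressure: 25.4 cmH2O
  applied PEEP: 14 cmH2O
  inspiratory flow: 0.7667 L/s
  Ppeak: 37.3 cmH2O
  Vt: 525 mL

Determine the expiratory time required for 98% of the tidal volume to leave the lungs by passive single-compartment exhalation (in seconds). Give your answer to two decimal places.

2.80

R = (PIP − Pplat)/V̇ = (37.3 − 25.4) / 0.7667 = 11.9/0.7667 = 15.521 cmH2O·s/L.
C = Vt/(Pplat − PEEP) = 525.0 / (25.4 − 14) = 525.0/11.4 = 46.053 mL/cmH2O.
τ = R × C = 15.521 × 0.04605 L/cmH2O = 0.7147 s.
t = −τ·ln(1 − 0.98) = −0.7147·ln(0.02) = 2.796 s.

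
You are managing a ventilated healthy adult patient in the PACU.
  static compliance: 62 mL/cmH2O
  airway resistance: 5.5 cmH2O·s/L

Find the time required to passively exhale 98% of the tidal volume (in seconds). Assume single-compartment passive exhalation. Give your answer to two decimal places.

τ = R × C = 5.5 × 62 mL/cmH2O = 5.5 × 0.062 L/cmH2O = 0.341 s.
Exhaled fraction f = 1 − e^(−t/τ) → t = −τ·ln(1 − f) = −0.341·ln(0.02) = 1.334 s.

1.33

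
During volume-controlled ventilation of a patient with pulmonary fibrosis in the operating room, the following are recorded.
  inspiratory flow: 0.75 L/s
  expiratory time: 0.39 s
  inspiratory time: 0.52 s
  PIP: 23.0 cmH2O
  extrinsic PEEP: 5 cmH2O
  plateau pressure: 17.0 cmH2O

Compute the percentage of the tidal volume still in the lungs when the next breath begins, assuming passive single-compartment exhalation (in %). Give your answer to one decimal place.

22.3

Vt = flow × Ti = 0.75 L/s × 0.52 s × 1000 mL/L = 390.0 mL.
R = (PIP − Pplat)/V̇ = (23.0 − 17.0) / 0.75 = 6.0/0.75 = 8.0 cmH2O·s/L.
C = Vt/(Pplat − PEEP) = 390.0 / (17.0 − 5) = 390.0/12.0 = 32.5 mL/cmH2O.
τ = R × C = 8.0 × 0.0325 L/cmH2O = 0.26 s.
Fraction remaining at end-expiration = e^(−Te/τ) = e^(−0.39/0.26) = 0.2231 → 22.31%.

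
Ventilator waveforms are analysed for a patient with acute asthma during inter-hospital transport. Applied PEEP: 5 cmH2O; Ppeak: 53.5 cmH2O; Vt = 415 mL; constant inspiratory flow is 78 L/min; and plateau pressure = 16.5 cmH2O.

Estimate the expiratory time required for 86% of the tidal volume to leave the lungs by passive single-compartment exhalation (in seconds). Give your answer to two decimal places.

2.02

Flow: 78 L/min ÷ 60 = 1.3 L/s.
R = (PIP − Pplat)/V̇ = (53.5 − 16.5) / 1.3 = 37.0/1.3 = 28.462 cmH2O·s/L.
C = Vt/(Pplat − PEEP) = 415.0 / (16.5 − 5) = 415.0/11.5 = 36.087 mL/cmH2O.
τ = R × C = 28.462 × 0.03609 L/cmH2O = 1.027 s.
t = −τ·ln(1 − 0.86) = −1.027·ln(0.14) = 2.019 s.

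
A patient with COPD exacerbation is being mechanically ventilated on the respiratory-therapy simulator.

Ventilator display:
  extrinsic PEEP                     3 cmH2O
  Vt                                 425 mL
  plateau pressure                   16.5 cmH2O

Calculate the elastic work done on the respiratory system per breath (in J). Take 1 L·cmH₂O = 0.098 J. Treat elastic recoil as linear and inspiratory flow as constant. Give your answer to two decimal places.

Elastic work ≈ ½ × (Pplat − PEEP) × Vt = 0.5 × (16.5 − 3) × 0.425 L = 0.5 × 13.5 × 0.425 = 2.869 L·cmH2O.
× 0.098 J/(L·cmH2O) → 0.2812 J.

0.28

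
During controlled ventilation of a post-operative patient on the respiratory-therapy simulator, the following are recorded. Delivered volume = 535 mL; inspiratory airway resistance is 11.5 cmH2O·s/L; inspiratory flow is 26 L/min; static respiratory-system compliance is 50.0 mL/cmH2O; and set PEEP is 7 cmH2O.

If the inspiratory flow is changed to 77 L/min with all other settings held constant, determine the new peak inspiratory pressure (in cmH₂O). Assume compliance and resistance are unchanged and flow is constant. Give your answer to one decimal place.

Flow: 26 L/min ÷ 60 = 0.4333 L/s.
New flow: 77 L/min ÷ 60 = 1.2833 L/s.
PIP = Vt/C + R·V̇ + PEEP (constant-flow equation of motion).
Only the resistive term changes: ΔPIP = R × ΔV̇ = 11.5 × (1.2833 − 0.4333) = 11.5 × 0.85 = 9.775 cmH2O.
Original PIP = 535/50.0 + 11.5×0.4333 + 7 = 22.683 cmH2O; new PIP = 22.683 + (9.775) = 32.458 cmH2O.

32.5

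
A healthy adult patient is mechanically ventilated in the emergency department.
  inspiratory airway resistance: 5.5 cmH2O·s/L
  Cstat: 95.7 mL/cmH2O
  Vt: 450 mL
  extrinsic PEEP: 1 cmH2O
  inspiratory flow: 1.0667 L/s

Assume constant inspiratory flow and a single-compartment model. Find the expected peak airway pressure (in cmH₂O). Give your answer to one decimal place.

11.6

Equation of motion (constant flow): PIP = Vt/C + R·V̇ + PEEP.
PIP = 450/95.7 + 5.5×1.0667 + 1 = 4.702 + 5.867 + 1 = 11.569 cmH2O.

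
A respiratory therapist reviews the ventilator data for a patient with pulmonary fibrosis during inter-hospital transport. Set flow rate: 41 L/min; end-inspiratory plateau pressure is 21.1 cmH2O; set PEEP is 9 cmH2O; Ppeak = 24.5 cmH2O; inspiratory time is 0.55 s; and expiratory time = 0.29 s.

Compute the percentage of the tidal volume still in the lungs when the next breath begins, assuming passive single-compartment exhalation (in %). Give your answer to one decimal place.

15.3

Flow: 41 L/min ÷ 60 = 0.6833 L/s.
Vt = flow × Ti = 0.6833 L/s × 0.55 s × 1000 mL/L = 375.82 mL.
R = (PIP − Pplat)/V̇ = (24.5 − 21.1) / 0.6833 = 3.4/0.6833 = 4.976 cmH2O·s/L.
C = Vt/(Pplat − PEEP) = 375.82 / (21.1 − 9) = 375.82/12.1 = 31.06 mL/cmH2O.
τ = R × C = 4.976 × 0.03106 L/cmH2O = 0.1546 s.
Fraction remaining at end-expiration = e^(−Te/τ) = e^(−0.29/0.1546) = 0.1532 → 15.32%.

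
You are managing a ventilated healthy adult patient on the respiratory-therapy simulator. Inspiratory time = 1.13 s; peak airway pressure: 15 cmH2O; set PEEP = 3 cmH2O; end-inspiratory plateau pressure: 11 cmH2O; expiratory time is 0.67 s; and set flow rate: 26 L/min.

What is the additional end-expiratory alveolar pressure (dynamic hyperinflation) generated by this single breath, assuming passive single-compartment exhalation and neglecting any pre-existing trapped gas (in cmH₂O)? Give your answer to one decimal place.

2.4

Flow: 26 L/min ÷ 60 = 0.4333 L/s.
Vt = flow × Ti = 0.4333 L/s × 1.13 s × 1000 mL/L = 489.63 mL.
R = (PIP − Pplat)/V̇ = (15 − 11) / 0.4333 = 4.0/0.4333 = 9.231 cmH2O·s/L.
C = Vt/(Pplat − PEEP) = 489.63 / (11 − 3) = 489.63/8.0 = 61.204 mL/cmH2O.
τ = R × C = 9.231 × 0.0612 L/cmH2O = 0.5649 s.
Fraction remaining = e^(−Te/τ) = e^(−0.67/0.5649) = 0.3054; trapped volume = 489.63 × 0.3054 = 149.53 mL.
Additional alveolar pressure from trapping ≈ V_trapped / C = 149.53 / 61.204 = 2.443 cmH2O.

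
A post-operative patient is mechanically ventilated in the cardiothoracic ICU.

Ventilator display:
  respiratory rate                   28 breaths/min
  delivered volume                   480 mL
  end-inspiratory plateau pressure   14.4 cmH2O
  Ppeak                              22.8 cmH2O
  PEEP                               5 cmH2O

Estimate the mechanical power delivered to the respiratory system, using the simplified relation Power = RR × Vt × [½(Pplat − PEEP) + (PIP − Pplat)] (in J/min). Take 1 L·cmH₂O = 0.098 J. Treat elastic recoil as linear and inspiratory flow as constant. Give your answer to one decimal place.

17.3

Per-breath work = Vt × [½(Pplat−PEEP) + (PIP−Pplat)] = 0.480 × [0.5×9.4 + 8.4] = 0.480 × 13.1 = 6.288 L·cmH2O.
Power = 28 × 6.288 = 176.06 L·cmH2O/min.
× 0.098 J/(L·cmH2O) → 17.254 J/min.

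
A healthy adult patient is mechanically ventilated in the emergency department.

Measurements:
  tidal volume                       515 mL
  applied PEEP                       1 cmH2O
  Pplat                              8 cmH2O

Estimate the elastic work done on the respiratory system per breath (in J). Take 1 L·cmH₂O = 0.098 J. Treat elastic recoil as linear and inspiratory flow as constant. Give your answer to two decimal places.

0.18

Elastic work ≈ ½ × (Pplat − PEEP) × Vt = 0.5 × (8 − 1) × 0.515 L = 0.5 × 7.0 × 0.515 = 1.803 L·cmH2O.
× 0.098 J/(L·cmH2O) → 0.1767 J.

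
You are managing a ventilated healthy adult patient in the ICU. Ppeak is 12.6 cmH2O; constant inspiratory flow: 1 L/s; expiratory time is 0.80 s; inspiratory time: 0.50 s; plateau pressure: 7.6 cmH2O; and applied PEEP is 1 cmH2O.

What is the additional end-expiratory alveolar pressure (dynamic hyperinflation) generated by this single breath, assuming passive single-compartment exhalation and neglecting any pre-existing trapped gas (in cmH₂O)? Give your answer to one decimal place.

Vt = flow × Ti = 1 L/s × 0.50 s × 1000 mL/L = 500.0 mL.
R = (PIP − Pplat)/V̇ = (12.6 − 7.6) / 1 = 5.0/1 = 5.0 cmH2O·s/L.
C = Vt/(Pplat − PEEP) = 500.0 / (7.6 − 1) = 500.0/6.6 = 75.758 mL/cmH2O.
τ = R × C = 5.0 × 0.07576 L/cmH2O = 0.3788 s.
Fraction remaining = e^(−Te/τ) = e^(−0.80/0.3788) = 0.121; trapped volume = 500.0 × 0.121 = 60.5 mL.
Additional alveolar pressure from trapping ≈ V_trapped / C = 60.5 / 75.758 = 0.7986 cmH2O.

0.8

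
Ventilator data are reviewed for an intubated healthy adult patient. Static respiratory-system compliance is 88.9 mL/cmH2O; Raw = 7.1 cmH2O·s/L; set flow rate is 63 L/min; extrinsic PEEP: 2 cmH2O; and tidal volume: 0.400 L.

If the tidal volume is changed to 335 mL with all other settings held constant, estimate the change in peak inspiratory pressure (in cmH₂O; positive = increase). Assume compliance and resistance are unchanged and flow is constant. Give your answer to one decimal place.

PIP = Vt/C + R·V̇ + PEEP (constant-flow equation of motion).
Only the elastic term changes: ΔPIP = ΔVt / C = (335 − 400) / 88.9 = -0.7312 cmH2O.

-0.7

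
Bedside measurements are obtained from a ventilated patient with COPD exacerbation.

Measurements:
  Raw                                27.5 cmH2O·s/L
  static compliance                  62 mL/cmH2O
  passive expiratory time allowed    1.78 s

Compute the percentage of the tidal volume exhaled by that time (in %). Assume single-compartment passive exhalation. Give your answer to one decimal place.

τ = R × C = 27.5 × 62 mL/cmH2O = 27.5 × 0.062 L/cmH2O = 1.705 s.
Passive exhalation: V(t)/V₀ = e^(−t/τ) = e^(−1.78/1.705) = 0.352.
Fraction exhaled = 1 − 0.352 = 0.648 → 64.8%.

64.8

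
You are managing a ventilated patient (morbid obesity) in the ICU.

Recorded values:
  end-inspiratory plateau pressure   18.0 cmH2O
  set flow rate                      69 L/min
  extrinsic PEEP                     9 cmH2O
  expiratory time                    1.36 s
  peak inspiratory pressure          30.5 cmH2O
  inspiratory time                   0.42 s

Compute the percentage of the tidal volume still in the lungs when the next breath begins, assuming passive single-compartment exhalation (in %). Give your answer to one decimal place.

Flow: 69 L/min ÷ 60 = 1.15 L/s.
Vt = flow × Ti = 1.15 L/s × 0.42 s × 1000 mL/L = 483.0 mL.
R = (PIP − Pplat)/V̇ = (30.5 − 18.0) / 1.15 = 12.5/1.15 = 10.87 cmH2O·s/L.
C = Vt/(Pplat − PEEP) = 483.0 / (18.0 − 9) = 483.0/9.0 = 53.667 mL/cmH2O.
τ = R × C = 10.87 × 0.05367 L/cmH2O = 0.5834 s.
Fraction remaining at end-expiration = e^(−Te/τ) = e^(−1.36/0.5834) = 0.09718 → 9.718%.

9.7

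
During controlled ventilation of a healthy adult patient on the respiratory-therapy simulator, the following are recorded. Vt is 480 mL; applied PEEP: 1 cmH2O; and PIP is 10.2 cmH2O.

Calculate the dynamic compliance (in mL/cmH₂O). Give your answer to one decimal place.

52.2

Dynamic compliance = Vt / (PIP − PEEP) = 480 / (10.2 − 1) = 480 / 9.2 = 52.174 mL/cmH2O.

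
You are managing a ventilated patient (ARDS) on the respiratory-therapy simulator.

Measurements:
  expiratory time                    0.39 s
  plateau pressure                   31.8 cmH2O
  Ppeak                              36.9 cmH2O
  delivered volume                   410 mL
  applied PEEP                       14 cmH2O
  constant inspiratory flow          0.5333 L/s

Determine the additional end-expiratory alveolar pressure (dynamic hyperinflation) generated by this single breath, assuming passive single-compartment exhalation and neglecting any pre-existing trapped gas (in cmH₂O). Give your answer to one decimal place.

3.0

R = (PIP − Pplat)/V̇ = (36.9 − 31.8) / 0.5333 = 5.1/0.5333 = 9.563 cmH2O·s/L.
C = Vt/(Pplat − PEEP) = 410.0 / (31.8 − 14) = 410.0/17.8 = 23.034 mL/cmH2O.
τ = R × C = 9.563 × 0.02303 L/cmH2O = 0.2202 s.
Fraction remaining = e^(−Te/τ) = e^(−0.39/0.2202) = 0.1701; trapped volume = 410.0 × 0.1701 = 69.741 mL.
Additional alveolar pressure from trapping ≈ V_trapped / C = 69.741 / 23.034 = 3.028 cmH2O.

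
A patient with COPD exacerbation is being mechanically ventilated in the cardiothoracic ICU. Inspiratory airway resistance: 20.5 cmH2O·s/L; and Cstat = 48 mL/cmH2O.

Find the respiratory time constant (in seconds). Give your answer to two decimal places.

τ = R × C = 20.5 × 48 mL/cmH2O = 20.5 × 0.048 L/cmH2O = 0.984 s.

0.98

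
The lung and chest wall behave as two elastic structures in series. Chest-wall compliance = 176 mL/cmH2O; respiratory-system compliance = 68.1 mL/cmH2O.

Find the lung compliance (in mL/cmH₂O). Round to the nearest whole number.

1/CL = 1/Crs − 1/Ccw.
1/CL = 1/68.1 − 1/176 = 0.009002.
CL = 111.09 mL/cmH2O.

111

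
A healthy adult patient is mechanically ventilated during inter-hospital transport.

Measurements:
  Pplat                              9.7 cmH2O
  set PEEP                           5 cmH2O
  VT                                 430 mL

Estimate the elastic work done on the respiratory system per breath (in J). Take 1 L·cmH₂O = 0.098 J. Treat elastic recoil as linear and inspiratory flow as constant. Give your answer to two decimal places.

0.10

Elastic work ≈ ½ × (Pplat − PEEP) × Vt = 0.5 × (9.7 − 5) × 0.430 L = 0.5 × 4.7 × 0.430 = 1.011 L·cmH2O.
× 0.098 J/(L·cmH2O) → 0.09908 J.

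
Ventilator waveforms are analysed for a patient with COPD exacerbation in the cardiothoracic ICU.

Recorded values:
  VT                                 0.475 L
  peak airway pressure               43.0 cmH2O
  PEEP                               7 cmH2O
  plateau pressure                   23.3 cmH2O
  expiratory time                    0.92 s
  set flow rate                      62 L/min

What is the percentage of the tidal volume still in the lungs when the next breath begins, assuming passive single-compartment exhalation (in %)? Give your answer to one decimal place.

Flow: 62 L/min ÷ 60 = 1.0333 L/s.
R = (PIP − Pplat)/V̇ = (43.0 − 23.3) / 1.0333 = 19.7/1.0333 = 19.065 cmH2O·s/L.
C = Vt/(Pplat − PEEP) = 475.0 / (23.3 − 7) = 475.0/16.3 = 29.141 mL/cmH2O.
τ = R × C = 19.065 × 0.02914 L/cmH2O = 0.5556 s.
Fraction remaining at end-expiration = e^(−Te/τ) = e^(−0.92/0.5556) = 0.1909 → 19.09%.

19.1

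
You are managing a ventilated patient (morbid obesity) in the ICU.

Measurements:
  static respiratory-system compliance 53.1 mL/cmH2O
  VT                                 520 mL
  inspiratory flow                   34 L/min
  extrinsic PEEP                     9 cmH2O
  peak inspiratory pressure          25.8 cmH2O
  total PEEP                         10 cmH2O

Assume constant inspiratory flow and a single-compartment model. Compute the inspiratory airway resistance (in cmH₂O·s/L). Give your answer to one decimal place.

10.6

Flow: 34 L/min ÷ 60 = 0.5667 L/s.
Total PEEP = 10 cmH2O (set 9 + intrinsic 1); this is the baseline alveolar pressure.
Equation of motion (constant flow): PIP = Vt/C + R·V̇ + PEEP.
R·V̇ = PIP − Vt/C − PEEP = 25.8 − 520/53.1 − 10 = 25.8 − 9.793 − 10 = 6.007 cmH2O.
R = 6.007 / 0.5667 = 10.6 cmH2O·s/L.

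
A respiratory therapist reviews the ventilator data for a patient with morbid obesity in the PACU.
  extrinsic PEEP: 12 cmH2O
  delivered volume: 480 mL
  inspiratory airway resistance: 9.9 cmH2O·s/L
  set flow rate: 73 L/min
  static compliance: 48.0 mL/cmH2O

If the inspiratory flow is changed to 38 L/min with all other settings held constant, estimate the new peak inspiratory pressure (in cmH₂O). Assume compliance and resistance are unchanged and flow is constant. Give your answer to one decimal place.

28.3

Flow: 73 L/min ÷ 60 = 1.2167 L/s.
New flow: 38 L/min ÷ 60 = 0.6333 L/s.
PIP = Vt/C + R·V̇ + PEEP (constant-flow equation of motion).
Only the resistive term changes: ΔPIP = R × ΔV̇ = 9.9 × (0.6333 − 1.2167) = 9.9 × -0.5834 = -5.776 cmH2O.
Original PIP = 480/48.0 + 9.9×1.2167 + 12 = 34.045 cmH2O; new PIP = 34.045 + (-5.776) = 28.269 cmH2O.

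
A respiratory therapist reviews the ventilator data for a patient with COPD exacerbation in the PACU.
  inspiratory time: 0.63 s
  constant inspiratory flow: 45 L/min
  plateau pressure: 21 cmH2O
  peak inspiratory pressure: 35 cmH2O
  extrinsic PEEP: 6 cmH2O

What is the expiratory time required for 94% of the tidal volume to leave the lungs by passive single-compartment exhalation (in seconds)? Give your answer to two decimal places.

1.65

Flow: 45 L/min ÷ 60 = 0.75 L/s.
Vt = flow × Ti = 0.75 L/s × 0.63 s × 1000 mL/L = 472.5 mL.
R = (PIP − Pplat)/V̇ = (35 − 21) / 0.75 = 14.0/0.75 = 18.667 cmH2O·s/L.
C = Vt/(Pplat − PEEP) = 472.5 / (21 − 6) = 472.5/15.0 = 31.5 mL/cmH2O.
τ = R × C = 18.667 × 0.0315 L/cmH2O = 0.588 s.
t = −τ·ln(1 − 0.94) = −0.588·ln(0.06) = 1.654 s.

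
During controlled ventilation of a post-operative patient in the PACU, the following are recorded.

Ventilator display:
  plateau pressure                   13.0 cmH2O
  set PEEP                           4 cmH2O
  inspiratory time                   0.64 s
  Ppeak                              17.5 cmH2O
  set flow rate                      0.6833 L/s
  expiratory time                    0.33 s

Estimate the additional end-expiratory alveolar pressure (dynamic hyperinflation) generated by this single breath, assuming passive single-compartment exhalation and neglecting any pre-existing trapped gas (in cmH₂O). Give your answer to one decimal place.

Vt = flow × Ti = 0.6833 L/s × 0.64 s × 1000 mL/L = 437.31 mL.
R = (PIP − Pplat)/V̇ = (17.5 − 13.0) / 0.6833 = 4.5/0.6833 = 6.586 cmH2O·s/L.
C = Vt/(Pplat − PEEP) = 437.31 / (13.0 − 4) = 437.31/9.0 = 48.59 mL/cmH2O.
τ = R × C = 6.586 × 0.04859 L/cmH2O = 0.32 s.
Fraction remaining = e^(−Te/τ) = e^(−0.33/0.32) = 0.3566; trapped volume = 437.31 × 0.3566 = 155.94 mL.
Additional alveolar pressure from trapping ≈ V_trapped / C = 155.94 / 48.59 = 3.209 cmH2O.

3.2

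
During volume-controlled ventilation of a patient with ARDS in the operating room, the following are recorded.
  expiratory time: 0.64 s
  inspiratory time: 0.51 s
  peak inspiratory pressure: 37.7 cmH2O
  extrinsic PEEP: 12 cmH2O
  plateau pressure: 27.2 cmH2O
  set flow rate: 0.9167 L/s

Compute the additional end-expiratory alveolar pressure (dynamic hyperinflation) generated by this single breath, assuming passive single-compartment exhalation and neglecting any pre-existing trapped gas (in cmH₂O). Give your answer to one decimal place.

Vt = flow × Ti = 0.9167 L/s × 0.51 s × 1000 mL/L = 467.52 mL.
R = (PIP − Pplat)/V̇ = (37.7 − 27.2) / 0.9167 = 10.5/0.9167 = 11.454 cmH2O·s/L.
C = Vt/(Pplat − PEEP) = 467.52 / (27.2 − 12) = 467.52/15.2 = 30.758 mL/cmH2O.
τ = R × C = 11.454 × 0.03076 L/cmH2O = 0.3523 s.
Fraction remaining = e^(−Te/τ) = e^(−0.64/0.3523) = 0.1626; trapped volume = 467.52 × 0.1626 = 76.019 mL.
Additional alveolar pressure from trapping ≈ V_trapped / C = 76.019 / 30.758 = 2.472 cmH2O.

2.5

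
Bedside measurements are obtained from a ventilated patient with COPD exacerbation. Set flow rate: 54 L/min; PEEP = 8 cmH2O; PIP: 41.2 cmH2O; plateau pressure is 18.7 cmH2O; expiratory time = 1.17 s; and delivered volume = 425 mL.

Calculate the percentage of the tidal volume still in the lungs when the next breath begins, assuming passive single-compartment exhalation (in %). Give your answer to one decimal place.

30.8

Flow: 54 L/min ÷ 60 = 0.9 L/s.
R = (PIP − Pplat)/V̇ = (41.2 − 18.7) / 0.9 = 22.5/0.9 = 25.0 cmH2O·s/L.
C = Vt/(Pplat − PEEP) = 425.0 / (18.7 − 8) = 425.0/10.7 = 39.72 mL/cmH2O.
τ = R × C = 25.0 × 0.03972 L/cmH2O = 0.993 s.
Fraction remaining at end-expiration = e^(−Te/τ) = e^(−1.17/0.993) = 0.3078 → 30.78%.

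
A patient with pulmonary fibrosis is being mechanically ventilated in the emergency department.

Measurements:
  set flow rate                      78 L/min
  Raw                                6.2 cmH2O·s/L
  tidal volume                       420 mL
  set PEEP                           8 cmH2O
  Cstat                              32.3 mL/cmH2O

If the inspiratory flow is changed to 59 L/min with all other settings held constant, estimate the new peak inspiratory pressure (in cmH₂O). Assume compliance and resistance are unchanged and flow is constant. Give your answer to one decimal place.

Flow: 78 L/min ÷ 60 = 1.3 L/s.
New flow: 59 L/min ÷ 60 = 0.9833 L/s.
PIP = Vt/C + R·V̇ + PEEP (constant-flow equation of motion).
Only the resistive term changes: ΔPIP = R × ΔV̇ = 6.2 × (0.9833 − 1.3) = 6.2 × -0.3167 = -1.964 cmH2O.
Original PIP = 420/32.3 + 6.2×1.3 + 8 = 29.063 cmH2O; new PIP = 29.063 + (-1.964) = 27.099 cmH2O.

27.1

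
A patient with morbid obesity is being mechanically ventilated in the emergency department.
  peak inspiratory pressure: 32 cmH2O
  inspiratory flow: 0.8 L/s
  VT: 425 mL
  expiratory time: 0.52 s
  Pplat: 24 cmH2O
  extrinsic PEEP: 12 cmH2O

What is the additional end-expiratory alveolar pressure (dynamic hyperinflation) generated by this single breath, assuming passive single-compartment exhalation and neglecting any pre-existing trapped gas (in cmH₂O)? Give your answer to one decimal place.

2.8

R = (PIP − Pplat)/V̇ = (32 − 24) / 0.8 = 8.0/0.8 = 10.0 cmH2O·s/L.
C = Vt/(Pplat − PEEP) = 425.0 / (24 − 12) = 425.0/12.0 = 35.417 mL/cmH2O.
τ = R × C = 10.0 × 0.03542 L/cmH2O = 0.3542 s.
Fraction remaining = e^(−Te/τ) = e^(−0.52/0.3542) = 0.2304; trapped volume = 425.0 × 0.2304 = 97.92 mL.
Additional alveolar pressure from trapping ≈ V_trapped / C = 97.92 / 35.417 = 2.765 cmH2O.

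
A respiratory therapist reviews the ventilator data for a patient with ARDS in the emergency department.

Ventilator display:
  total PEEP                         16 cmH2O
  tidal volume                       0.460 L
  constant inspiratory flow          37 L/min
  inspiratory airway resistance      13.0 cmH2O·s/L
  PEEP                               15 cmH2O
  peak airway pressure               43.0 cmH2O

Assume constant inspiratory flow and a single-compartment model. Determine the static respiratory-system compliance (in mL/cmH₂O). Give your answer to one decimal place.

Flow: 37 L/min ÷ 60 = 0.6167 L/s.
Total PEEP = 16 cmH2O (set 15 + intrinsic 1); this is the baseline alveolar pressure.
Equation of motion (constant flow): PIP = Vt/C + R·V̇ + PEEP.
Vt/C = PIP − R·V̇ − PEEP = 43.0 − 13.0×0.6167 − 16 = 43.0 − 8.017 − 16 = 18.983 cmH2O.
C = Vt / 18.983 = 460 / 18.983 = 24.232 mL/cmH2O.

24.2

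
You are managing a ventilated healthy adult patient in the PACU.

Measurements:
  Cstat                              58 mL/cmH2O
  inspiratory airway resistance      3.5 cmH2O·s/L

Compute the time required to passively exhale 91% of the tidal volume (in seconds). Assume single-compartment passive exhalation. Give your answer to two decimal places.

0.49

τ = R × C = 3.5 × 58 mL/cmH2O = 3.5 × 0.058 L/cmH2O = 0.203 s.
Exhaled fraction f = 1 − e^(−t/τ) → t = −τ·ln(1 − f) = −0.203·ln(0.09) = 0.4888 s.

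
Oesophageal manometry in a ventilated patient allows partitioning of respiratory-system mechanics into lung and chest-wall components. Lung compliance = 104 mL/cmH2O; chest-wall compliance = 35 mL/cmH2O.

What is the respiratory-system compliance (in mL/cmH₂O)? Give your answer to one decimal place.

26.2

Lung and chest wall are elastances in series: 1/Crs = 1/CL + 1/Ccw.
1/Crs = 1/104 + 1/35 = 0.03819.
Crs = 26.185 mL/cmH2O.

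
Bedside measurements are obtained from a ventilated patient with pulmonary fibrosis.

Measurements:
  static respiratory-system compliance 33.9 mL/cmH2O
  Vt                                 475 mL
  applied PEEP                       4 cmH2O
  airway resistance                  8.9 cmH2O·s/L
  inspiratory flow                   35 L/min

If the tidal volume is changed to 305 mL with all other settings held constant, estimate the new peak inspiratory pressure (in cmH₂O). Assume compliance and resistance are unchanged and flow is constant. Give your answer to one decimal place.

Flow: 35 L/min ÷ 60 = 0.5833 L/s.
PIP = Vt/C + R·V̇ + PEEP (constant-flow equation of motion).
Only the elastic term changes: ΔPIP = ΔVt / C = (305 − 475) / 33.9 = -5.015 cmH2O.
Original PIP = 475/33.9 + 8.9×0.5833 + 4 = 23.203 cmH2O; new PIP = 23.203 + (-5.015) = 18.188 cmH2O.

18.2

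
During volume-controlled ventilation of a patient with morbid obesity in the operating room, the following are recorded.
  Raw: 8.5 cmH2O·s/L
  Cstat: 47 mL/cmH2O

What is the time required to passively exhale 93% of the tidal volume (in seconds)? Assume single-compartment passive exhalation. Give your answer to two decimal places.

1.06

τ = R × C = 8.5 × 47 mL/cmH2O = 8.5 × 0.047 L/cmH2O = 0.3995 s.
Exhaled fraction f = 1 − e^(−t/τ) → t = −τ·ln(1 − f) = −0.3995·ln(0.07) = 1.062 s.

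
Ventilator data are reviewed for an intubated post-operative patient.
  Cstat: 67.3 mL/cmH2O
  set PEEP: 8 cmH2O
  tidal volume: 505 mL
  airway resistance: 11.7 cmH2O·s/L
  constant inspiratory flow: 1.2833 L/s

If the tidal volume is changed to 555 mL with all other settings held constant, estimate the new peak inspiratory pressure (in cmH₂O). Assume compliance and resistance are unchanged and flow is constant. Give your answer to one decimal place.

31.3

PIP = Vt/C + R·V̇ + PEEP (constant-flow equation of motion).
Only the elastic term changes: ΔPIP = ΔVt / C = (555 − 505) / 67.3 = 0.7429 cmH2O.
Original PIP = 505/67.3 + 11.7×1.2833 + 8 = 30.518 cmH2O; new PIP = 30.518 + (0.7429) = 31.261 cmH2O.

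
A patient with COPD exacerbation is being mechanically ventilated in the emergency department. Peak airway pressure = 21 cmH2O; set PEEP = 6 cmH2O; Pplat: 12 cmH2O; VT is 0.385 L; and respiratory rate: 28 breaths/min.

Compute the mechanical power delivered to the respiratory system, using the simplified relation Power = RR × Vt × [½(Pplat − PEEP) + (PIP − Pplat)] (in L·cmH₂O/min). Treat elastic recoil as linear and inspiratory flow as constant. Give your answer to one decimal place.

Per-breath work = Vt × [½(Pplat−PEEP) + (PIP−Pplat)] = 0.385 × [0.5×6.0 + 9.0] = 0.385 × 12.0 = 4.62 L·cmH2O.
Power = 28 × 4.62 = 129.36 L·cmH2O/min.

129.4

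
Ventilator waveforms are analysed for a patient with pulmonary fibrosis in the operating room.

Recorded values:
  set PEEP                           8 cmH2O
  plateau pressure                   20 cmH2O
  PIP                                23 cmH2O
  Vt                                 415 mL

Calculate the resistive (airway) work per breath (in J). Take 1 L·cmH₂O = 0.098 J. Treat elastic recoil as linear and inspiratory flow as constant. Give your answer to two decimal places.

0.12

With constant inspiratory flow the resistive pressure is constant at PIP − Pplat = 23 − 20 = 3.0 cmH2O, so resistive work = 3.0 × 0.415 = 1.245 L·cmH2O.
× 0.098 J/(L·cmH2O) → 0.122 J.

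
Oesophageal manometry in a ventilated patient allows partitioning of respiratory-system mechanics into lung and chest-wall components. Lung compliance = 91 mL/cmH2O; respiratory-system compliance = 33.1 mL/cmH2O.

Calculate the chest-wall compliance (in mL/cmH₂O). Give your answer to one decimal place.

1/Ccw = 1/Crs − 1/CL.
1/Ccw = 1/33.1 − 1/91 = 0.01922.
Ccw = 52.029 mL/cmH2O.

52.0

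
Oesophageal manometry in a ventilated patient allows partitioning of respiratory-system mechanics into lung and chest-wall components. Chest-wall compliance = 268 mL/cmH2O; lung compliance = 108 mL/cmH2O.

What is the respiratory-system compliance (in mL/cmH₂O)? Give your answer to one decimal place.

77.0

Lung and chest wall are elastances in series: 1/Crs = 1/CL + 1/Ccw.
1/Crs = 1/108 + 1/268 = 0.01299.
Crs = 76.982 mL/cmH2O.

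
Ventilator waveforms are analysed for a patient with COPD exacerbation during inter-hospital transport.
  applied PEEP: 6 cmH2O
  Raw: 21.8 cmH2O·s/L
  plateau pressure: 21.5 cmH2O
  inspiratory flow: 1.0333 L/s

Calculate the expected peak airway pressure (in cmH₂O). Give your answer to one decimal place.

PIP = Pplat + Raw × flow = 21.5 + 21.8 × 1.0333 = 21.5 + 22.526 = 44.026 cmH2O.

44.0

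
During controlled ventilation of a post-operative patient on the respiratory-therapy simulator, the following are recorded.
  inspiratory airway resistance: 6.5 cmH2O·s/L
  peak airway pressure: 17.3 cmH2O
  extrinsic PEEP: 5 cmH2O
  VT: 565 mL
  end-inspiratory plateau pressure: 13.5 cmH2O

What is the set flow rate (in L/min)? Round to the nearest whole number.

35

flow = (PIP − Pplat) / Raw = (17.3 − 13.5) / 6.5 = 0.5846 L/s × 60 = 35.076 L/min.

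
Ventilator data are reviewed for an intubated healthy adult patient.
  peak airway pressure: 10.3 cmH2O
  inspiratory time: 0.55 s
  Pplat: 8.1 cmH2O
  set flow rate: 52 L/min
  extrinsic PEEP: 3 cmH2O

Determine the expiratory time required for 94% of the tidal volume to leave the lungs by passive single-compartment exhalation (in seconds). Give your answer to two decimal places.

Flow: 52 L/min ÷ 60 = 0.8667 L/s.
Vt = flow × Ti = 0.8667 L/s × 0.55 s × 1000 mL/L = 476.69 mL.
R = (PIP − Pplat)/V̇ = (10.3 − 8.1) / 0.8667 = 2.2/0.8667 = 2.538 cmH2O·s/L.
C = Vt/(Pplat − PEEP) = 476.69 / (8.1 − 3) = 476.69/5.1 = 93.469 mL/cmH2O.
τ = R × C = 2.538 × 0.09347 L/cmH2O = 0.2372 s.
t = −τ·ln(1 − 0.94) = −0.2372·ln(0.06) = 0.6673 s.

0.67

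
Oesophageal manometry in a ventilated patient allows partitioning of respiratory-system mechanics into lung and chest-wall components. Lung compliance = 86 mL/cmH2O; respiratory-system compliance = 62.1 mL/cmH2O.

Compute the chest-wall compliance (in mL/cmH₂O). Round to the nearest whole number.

223

1/Ccw = 1/Crs − 1/CL.
1/Ccw = 1/62.1 − 1/86 = 0.004475.
Ccw = 223.46 mL/cmH2O.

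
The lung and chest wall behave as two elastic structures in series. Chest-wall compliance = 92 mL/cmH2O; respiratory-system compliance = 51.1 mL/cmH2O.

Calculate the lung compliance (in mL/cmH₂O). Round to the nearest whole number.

115

1/CL = 1/Crs − 1/Ccw.
1/CL = 1/51.1 − 1/92 = 0.0087.
CL = 114.94 mL/cmH2O.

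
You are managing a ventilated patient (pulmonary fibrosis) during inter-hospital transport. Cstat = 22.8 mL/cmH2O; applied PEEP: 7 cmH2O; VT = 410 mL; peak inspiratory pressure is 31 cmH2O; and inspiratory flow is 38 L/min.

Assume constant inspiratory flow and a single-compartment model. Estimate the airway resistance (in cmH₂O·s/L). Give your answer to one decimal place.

9.5

Flow: 38 L/min ÷ 60 = 0.6333 L/s.
Equation of motion (constant flow): PIP = Vt/C + R·V̇ + PEEP.
R·V̇ = PIP − Vt/C − PEEP = 31 − 410/22.8 − 7 = 31 − 17.982 − 7 = 6.018 cmH2O.
R = 6.018 / 0.6333 = 9.503 cmH2O·s/L.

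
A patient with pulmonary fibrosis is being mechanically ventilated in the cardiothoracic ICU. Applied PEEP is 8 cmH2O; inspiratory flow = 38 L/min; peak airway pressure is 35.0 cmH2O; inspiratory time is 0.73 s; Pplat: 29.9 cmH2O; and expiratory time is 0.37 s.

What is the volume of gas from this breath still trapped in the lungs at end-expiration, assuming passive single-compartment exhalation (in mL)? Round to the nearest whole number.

52

Flow: 38 L/min ÷ 60 = 0.6333 L/s.
Vt = flow × Ti = 0.6333 L/s × 0.73 s × 1000 mL/L = 462.31 mL.
R = (PIP − Pplat)/V̇ = (35.0 − 29.9) / 0.6333 = 5.1/0.6333 = 8.053 cmH2O·s/L.
C = Vt/(Pplat − PEEP) = 462.31 / (29.9 − 8) = 462.31/21.9 = 21.11 mL/cmH2O.
τ = R × C = 8.053 × 0.02111 L/cmH2O = 0.17 s.
Fraction remaining = e^(−Te/τ) = e^(−0.37/0.17) = 0.1134.
Trapped volume = 462.31 × 0.1134 = 52.426 mL.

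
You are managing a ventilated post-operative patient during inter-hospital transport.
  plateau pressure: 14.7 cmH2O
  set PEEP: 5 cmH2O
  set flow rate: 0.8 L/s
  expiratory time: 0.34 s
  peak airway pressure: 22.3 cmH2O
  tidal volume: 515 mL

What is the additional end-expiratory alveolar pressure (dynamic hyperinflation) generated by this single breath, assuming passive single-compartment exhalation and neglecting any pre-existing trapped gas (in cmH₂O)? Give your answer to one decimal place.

R = (PIP − Pplat)/V̇ = (22.3 − 14.7) / 0.8 = 7.6/0.8 = 9.5 cmH2O·s/L.
C = Vt/(Pplat − PEEP) = 515.0 / (14.7 − 5) = 515.0/9.7 = 53.093 mL/cmH2O.
τ = R × C = 9.5 × 0.05309 L/cmH2O = 0.5044 s.
Fraction remaining = e^(−Te/τ) = e^(−0.34/0.5044) = 0.5096; trapped volume = 515.0 × 0.5096 = 262.44 mL.
Additional alveolar pressure from trapping ≈ V_trapped / C = 262.44 / 53.093 = 4.943 cmH2O.

4.9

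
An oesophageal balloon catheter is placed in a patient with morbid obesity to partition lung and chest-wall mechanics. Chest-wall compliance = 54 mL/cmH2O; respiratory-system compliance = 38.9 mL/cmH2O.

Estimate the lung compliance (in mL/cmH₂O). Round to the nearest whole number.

139

1/CL = 1/Crs − 1/Ccw.
1/CL = 1/38.9 − 1/54 = 0.007188.
CL = 139.12 mL/cmH2O.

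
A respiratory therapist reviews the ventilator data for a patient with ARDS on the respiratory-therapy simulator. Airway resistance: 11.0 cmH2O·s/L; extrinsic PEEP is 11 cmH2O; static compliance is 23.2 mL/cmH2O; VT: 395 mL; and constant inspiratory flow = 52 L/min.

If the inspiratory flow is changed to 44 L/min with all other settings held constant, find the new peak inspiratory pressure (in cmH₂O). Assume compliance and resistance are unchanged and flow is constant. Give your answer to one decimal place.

Flow: 52 L/min ÷ 60 = 0.8667 L/s.
New flow: 44 L/min ÷ 60 = 0.7333 L/s.
PIP = Vt/C + R·V̇ + PEEP (constant-flow equation of motion).
Only the resistive term changes: ΔPIP = R × ΔV̇ = 11.0 × (0.7333 − 0.8667) = 11.0 × -0.1334 = -1.467 cmH2O.
Original PIP = 395/23.2 + 11.0×0.8667 + 11 = 37.56 cmH2O; new PIP = 37.56 + (-1.467) = 36.093 cmH2O.

36.1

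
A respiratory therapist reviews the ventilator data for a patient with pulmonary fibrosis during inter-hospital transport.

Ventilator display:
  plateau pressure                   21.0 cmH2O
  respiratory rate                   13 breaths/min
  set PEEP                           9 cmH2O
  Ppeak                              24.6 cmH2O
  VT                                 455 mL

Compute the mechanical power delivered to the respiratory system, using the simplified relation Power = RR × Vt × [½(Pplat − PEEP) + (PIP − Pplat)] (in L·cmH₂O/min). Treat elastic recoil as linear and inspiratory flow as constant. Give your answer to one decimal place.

56.8

Per-breath work = Vt × [½(Pplat−PEEP) + (PIP−Pplat)] = 0.455 × [0.5×12.0 + 3.6] = 0.455 × 9.6 = 4.368 L·cmH2O.
Power = 13 × 4.368 = 56.784 L·cmH2O/min.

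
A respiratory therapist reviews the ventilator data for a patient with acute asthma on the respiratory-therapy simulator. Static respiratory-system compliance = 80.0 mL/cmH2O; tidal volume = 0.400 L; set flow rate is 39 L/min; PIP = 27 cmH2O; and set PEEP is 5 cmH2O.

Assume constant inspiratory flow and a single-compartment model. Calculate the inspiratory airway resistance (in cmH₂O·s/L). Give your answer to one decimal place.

Flow: 39 L/min ÷ 60 = 0.65 L/s.
Equation of motion (constant flow): PIP = Vt/C + R·V̇ + PEEP.
R·V̇ = PIP − Vt/C − PEEP = 27 − 400/80.0 − 5 = 27 − 5.0 − 5 = 17.0 cmH2O.
R = 17.0 / 0.65 = 26.154 cmH2O·s/L.

26.2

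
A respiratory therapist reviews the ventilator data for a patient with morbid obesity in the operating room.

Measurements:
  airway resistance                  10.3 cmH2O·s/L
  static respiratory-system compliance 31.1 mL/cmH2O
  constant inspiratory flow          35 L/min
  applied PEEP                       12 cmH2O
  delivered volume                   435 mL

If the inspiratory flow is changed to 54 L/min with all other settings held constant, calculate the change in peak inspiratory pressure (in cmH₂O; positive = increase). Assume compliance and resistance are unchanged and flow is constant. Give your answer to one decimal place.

Flow: 35 L/min ÷ 60 = 0.5833 L/s.
New flow: 54 L/min ÷ 60 = 0.9 L/s.
PIP = Vt/C + R·V̇ + PEEP (constant-flow equation of motion).
Only the resistive term changes: ΔPIP = R × ΔV̇ = 10.3 × (0.9 − 0.5833) = 10.3 × 0.3167 = 3.262 cmH2O.

3.3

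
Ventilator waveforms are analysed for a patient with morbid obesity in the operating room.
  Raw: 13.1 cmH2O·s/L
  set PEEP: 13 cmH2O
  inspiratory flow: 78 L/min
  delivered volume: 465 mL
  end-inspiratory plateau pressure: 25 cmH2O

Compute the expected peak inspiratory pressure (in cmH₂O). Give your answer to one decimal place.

Flow: 78 L/min ÷ 60 = 1.3 L/s.
PIP = Pplat + Raw × flow = 25 + 13.1 × 1.3 = 25 + 17.03 = 42.03 cmH2O.

42.0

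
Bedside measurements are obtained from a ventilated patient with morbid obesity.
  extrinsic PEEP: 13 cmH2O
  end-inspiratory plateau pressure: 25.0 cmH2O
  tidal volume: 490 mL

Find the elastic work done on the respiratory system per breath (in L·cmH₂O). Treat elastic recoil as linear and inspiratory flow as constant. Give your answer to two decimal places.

Elastic work ≈ ½ × (Pplat − PEEP) × Vt = 0.5 × (25.0 − 13) × 0.490 L = 0.5 × 12.0 × 0.490 = 2.94 L·cmH2O.

2.94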